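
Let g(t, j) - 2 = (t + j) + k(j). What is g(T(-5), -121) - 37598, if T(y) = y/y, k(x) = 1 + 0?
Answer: -37715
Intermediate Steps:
k(x) = 1
T(y) = 1
g(t, j) = 3 + j + t (g(t, j) = 2 + ((t + j) + 1) = 2 + ((j + t) + 1) = 2 + (1 + j + t) = 3 + j + t)
g(T(-5), -121) - 37598 = (3 - 121 + 1) - 37598 = -117 - 37598 = -37715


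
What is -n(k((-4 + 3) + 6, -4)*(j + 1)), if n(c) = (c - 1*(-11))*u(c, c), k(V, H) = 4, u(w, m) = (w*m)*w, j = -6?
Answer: -72000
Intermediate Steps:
u(w, m) = m*w² (u(w, m) = (m*w)*w = m*w²)
n(c) = c³*(11 + c) (n(c) = (c - 1*(-11))*(c*c²) = (c + 11)*c³ = (11 + c)*c³ = c³*(11 + c))
-n(k((-4 + 3) + 6, -4)*(j + 1)) = -(4*(-6 + 1))³*(11 + 4*(-6 + 1)) = -(4*(-5))³*(11 + 4*(-5)) = -(-20)³*(11 - 20) = -(-8000)*(-9) = -1*72000 = -72000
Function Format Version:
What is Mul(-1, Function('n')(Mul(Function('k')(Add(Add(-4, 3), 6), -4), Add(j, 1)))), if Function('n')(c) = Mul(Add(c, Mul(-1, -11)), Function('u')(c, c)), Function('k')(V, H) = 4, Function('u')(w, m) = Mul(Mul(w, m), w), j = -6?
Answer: -72000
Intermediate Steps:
Function('u')(w, m) = Mul(m, Pow(w, 2)) (Function('u')(w, m) = Mul(Mul(m, w), w) = Mul(m, Pow(w, 2)))
Function('n')(c) = Mul(Pow(c, 3), Add(11, c)) (Function('n')(c) = Mul(Add(c, Mul(-1, -11)), Mul(c, Pow(c, 2))) = Mul(Add(c, 11), Pow(c, 3)) = Mul(Add(11, c), Pow(c, 3)) = Mul(Pow(c, 3), Add(11, c)))
Mul(-1, Function('n')(Mul(Function('k')(Add(Add(-4, 3), 6), -4), Add(j, 1)))) = Mul(-1, Mul(Pow(Mul(4, Add(-6, 1)), 3), Add(11, Mul(4, Add(-6, 1))))) = Mul(-1, Mul(Pow(Mul(4, -5), 3), Add(11, Mul(4, -5)))) = Mul(-1, Mul(Pow(-20, 3), Add(11, -20))) = Mul(-1, Mul(-8000, -9)) = Mul(-1, 72000) = -72000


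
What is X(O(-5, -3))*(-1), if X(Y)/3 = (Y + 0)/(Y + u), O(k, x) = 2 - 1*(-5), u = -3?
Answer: -21/4 ≈ -5.2500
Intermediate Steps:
O(k, x) = 7 (O(k, x) = 2 + 5 = 7)
X(Y) = 3*Y/(-3 + Y) (X(Y) = 3*((Y + 0)/(Y - 3)) = 3*(Y/(-3 + Y)) = 3*Y/(-3 + Y))
X(O(-5, -3))*(-1) = (3*7/(-3 + 7))*(-1) = (3*7/4)*(-1) = (3*7*(1/4))*(-1) = (21/4)*(-1) = -21/4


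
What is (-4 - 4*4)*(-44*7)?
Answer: 6160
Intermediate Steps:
(-4 - 4*4)*(-44*7) = (-4 - 16)*(-308) = -20*(-308) = 6160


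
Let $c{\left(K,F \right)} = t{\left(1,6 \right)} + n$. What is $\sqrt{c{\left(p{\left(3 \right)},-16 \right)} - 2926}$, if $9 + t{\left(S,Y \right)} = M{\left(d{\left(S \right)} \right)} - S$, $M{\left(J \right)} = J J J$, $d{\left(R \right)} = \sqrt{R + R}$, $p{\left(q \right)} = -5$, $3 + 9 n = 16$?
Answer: $\frac{\sqrt{-26411 + 18 \sqrt{2}}}{3} \approx 54.145 i$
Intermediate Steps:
$n = \frac{13}{9}$ ($n = - \frac{1}{3} + \frac{1}{9} \cdot 16 = - \frac{1}{3} + \frac{16}{9} = \frac{13}{9} \approx 1.4444$)
$d{\left(R \right)} = \sqrt{2} \sqrt{R}$ ($d{\left(R \right)} = \sqrt{2 R} = \sqrt{2} \sqrt{R}$)
$M{\left(J \right)} = J^{3}$ ($M{\left(J \right)} = J^{2} J = J^{3}$)
$t{\left(S,Y \right)} = -9 - S + 2 \sqrt{2} S^{\frac{3}{2}}$ ($t{\left(S,Y \right)} = -9 - \left(S - 2 \sqrt{2} S^{\frac{3}{2}}\right) = -9 + \left(2 \sqrt{2} S^{\frac{3}{2}} - S\right) = -9 + \left(- S + 2 \sqrt{2} S^{\frac{3}{2}}\right) = -9 - S + 2 \sqrt{2} S^{\frac{3}{2}}$)
$c{\left(K,F \right)} = - \frac{77}{9} + 2 \sqrt{2}$ ($c{\left(K,F \right)} = \left(-9 - 1 + 2 \sqrt{2} \cdot 1^{\frac{3}{2}}\right) + \frac{13}{9} = \left(-9 - 1 + 2 \sqrt{2} \cdot 1\right) + \frac{13}{9} = \left(-9 - 1 + 2 \sqrt{2}\right) + \frac{13}{9} = \left(-10 + 2 \sqrt{2}\right) + \frac{13}{9} = - \frac{77}{9} + 2 \sqrt{2}$)
$\sqrt{c{\left(p{\left(3 \right)},-16 \right)} - 2926} = \sqrt{\left(- \frac{77}{9} + 2 \sqrt{2}\right) - 2926} = \sqrt{- \frac{26411}{9} + 2 \sqrt{2}}$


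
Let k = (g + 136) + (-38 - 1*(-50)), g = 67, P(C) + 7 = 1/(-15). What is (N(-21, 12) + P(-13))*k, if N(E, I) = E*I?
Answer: -167098/3 ≈ -55699.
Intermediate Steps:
P(C) = -106/15 (P(C) = -7 + 1/(-15) = -7 - 1/15 = -106/15)
k = 215 (k = (67 + 136) + (-38 - 1*(-50)) = 203 + (-38 + 50) = 203 + 12 = 215)
(N(-21, 12) + P(-13))*k = (-21*12 - 106/15)*215 = (-252 - 106/15)*215 = -3886/15*215 = -167098/3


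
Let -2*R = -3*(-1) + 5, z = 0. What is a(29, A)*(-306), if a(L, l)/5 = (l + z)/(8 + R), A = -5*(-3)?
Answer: -11475/2 ≈ -5737.5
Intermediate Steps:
R = -4 (R = -(-3*(-1) + 5)/2 = -(3 + 5)/2 = -1/2*8 = -4)
A = 15
a(L, l) = 5*l/4 (a(L, l) = 5*((l + 0)/(8 - 4)) = 5*(l/4) = 5*l/4)
a(29, A)*(-306) = ((5/4)*15)*(-306) = (75/4)*(-306) = -11475/2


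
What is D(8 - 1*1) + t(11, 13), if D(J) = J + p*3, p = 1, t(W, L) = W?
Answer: 21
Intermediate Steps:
D(J) = 3 + J (D(J) = J + 1*3 = J + 3 = 3 + J)
D(8 - 1*1) + t(11, 13) = (3 + (8 - 1*1)) + 11 = (3 + (8 - 1)) + 11 = (3 + 7) + 11 = 10 + 11 = 21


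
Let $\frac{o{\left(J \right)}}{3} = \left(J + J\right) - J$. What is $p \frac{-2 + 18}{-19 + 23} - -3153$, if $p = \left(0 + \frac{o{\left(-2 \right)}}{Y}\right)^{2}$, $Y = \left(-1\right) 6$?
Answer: $3157$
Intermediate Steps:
$Y = -6$
$o{\left(J \right)} = 3 J$ ($o{\left(J \right)} = 3 \left(\left(J + J\right) - J\right) = 3 \left(2 J - J\right) = 3 J$)
$p = 1$ ($p = \left(0 + \frac{3 \left(-2\right)}{-6}\right)^{2} = \left(0 - -1\right)^{2} = \left(0 + 1\right)^{2} = 1^{2} = 1$)
$p \frac{-2 + 18}{-19 + 23} - -3153 = 1 \frac{-2 + 18}{-19 + 23} - -3153 = 1 \cdot \frac{16}{4} + 3153 = 1 \cdot 16 \cdot \frac{1}{4} + 3153 = 1 \cdot 4 + 3153 = 4 + 3153 = 3157$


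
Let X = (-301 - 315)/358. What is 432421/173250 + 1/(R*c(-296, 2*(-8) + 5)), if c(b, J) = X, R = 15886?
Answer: 13738678637/5504499000 ≈ 2.4959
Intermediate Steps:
X = -308/179 (X = -616*1/358 = -308/179 ≈ -1.7207)
c(b, J) = -308/179
432421/173250 + 1/(R*c(-296, 2*(-8) + 5)) = 432421/173250 + 1/(15886*(-308/179)) = 432421*(1/173250) + (1/15886)*(-179/308) = 39311/15750 - 179/4892888 = 13738678637/5504499000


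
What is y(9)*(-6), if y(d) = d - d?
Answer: 0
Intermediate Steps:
y(d) = 0
y(9)*(-6) = 0*(-6) = 0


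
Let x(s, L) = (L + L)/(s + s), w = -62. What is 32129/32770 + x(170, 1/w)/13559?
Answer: 459161511717/468322165220 ≈ 0.98044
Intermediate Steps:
x(s, L) = L/s (x(s, L) = (2*L)/((2*s)) = (2*L)*(1/(2*s)) = L/s)
32129/32770 + x(170, 1/w)/13559 = 32129/32770 + (1/(-62*170))/13559 = 32129*(1/32770) - 1/62*1/170*(1/13559) = 32129/32770 - 1/10540*1/13559 = 32129/32770 - 1/142911860 = 459161511717/468322165220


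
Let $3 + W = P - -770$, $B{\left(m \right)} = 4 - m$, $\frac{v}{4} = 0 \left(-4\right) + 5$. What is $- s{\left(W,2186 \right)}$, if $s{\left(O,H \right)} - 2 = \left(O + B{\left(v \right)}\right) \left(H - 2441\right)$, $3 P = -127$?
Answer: $180708$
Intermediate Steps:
$P = - \frac{127}{3}$ ($P = \frac{1}{3} \left(-127\right) = - \frac{127}{3} \approx -42.333$)
$v = 20$ ($v = 4 \left(0 \left(-4\right) + 5\right) = 4 \left(0 + 5\right) = 4 \cdot 5 = 20$)
$W = \frac{2174}{3}$ ($W = -3 - - \frac{2183}{3} = -3 + \left(- \frac{127}{3} + 770\right) = -3 + \frac{2183}{3} = \frac{2174}{3} \approx 724.67$)
$s{\left(O,H \right)} = 2 + \left(-2441 + H\right) \left(-16 + O\right)$ ($s{\left(O,H \right)} = 2 + \left(O + \left(4 - 20\right)\right) \left(H - 2441\right) = 2 + \left(O + \left(4 - 20\right)\right) \left(-2441 + H\right) = 2 + \left(O - 16\right) \left(-2441 + H\right) = 2 + \left(-16 + O\right) \left(-2441 + H\right) = 2 + \left(-2441 + H\right) \left(-16 + O\right)$)
$- s{\left(W,2186 \right)} = - (39058 - \frac{5306734}{3} - 34976 + 2186 \cdot \frac{2174}{3}) = - (39058 - \frac{5306734}{3} - 34976 + \frac{4752364}{3}) = \left(-1\right) \left(-180708\right) = 180708$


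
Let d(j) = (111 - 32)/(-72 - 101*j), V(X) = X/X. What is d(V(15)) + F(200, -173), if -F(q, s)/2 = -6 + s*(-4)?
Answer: -237435/173 ≈ -1372.5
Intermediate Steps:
F(q, s) = 12 + 8*s (F(q, s) = -2*(-6 + s*(-4)) = -2*(-6 - 4*s) = 12 + 8*s)
V(X) = 1
d(j) = 79/(-72 - 101*j)
d(V(15)) + F(200, -173) = -79/(72 + 101*1) + (12 + 8*(-173)) = -79/(72 + 101) + (12 - 1384) = -79/173 - 1372 = -237435/173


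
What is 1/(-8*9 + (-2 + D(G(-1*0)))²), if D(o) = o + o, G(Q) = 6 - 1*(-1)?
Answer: 1/72 ≈ 0.013889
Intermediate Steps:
G(Q) = 7 (G(Q) = 6 + 1 = 7)
D(o) = 2*o
1/(-8*9 + (-2 + D(G(-1*0)))²) = 1/(-8*9 + (-2 + 2*7)²) = 1/(-72 + (-2 + 14)²) = 1/(-72 + 12²) = 1/(-72 + 144) = 1/72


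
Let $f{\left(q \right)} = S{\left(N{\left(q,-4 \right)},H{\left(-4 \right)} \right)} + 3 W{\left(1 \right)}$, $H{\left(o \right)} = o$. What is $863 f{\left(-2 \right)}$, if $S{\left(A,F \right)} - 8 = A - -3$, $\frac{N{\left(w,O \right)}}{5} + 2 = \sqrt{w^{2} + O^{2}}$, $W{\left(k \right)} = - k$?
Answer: $-1726 + 8630 \sqrt{5} \approx 17571.0$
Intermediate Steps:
$N{\left(w,O \right)} = -10 + 5 \sqrt{O^{2} + w^{2}}$ ($N{\left(w,O \right)} = -10 + 5 \sqrt{w^{2} + O^{2}} = -10 + 5 \sqrt{O^{2} + w^{2}}$)
$S{\left(A,F \right)} = 11 + A$ ($S{\left(A,F \right)} = 8 + \left(A - -3\right) = 8 + \left(A + 3\right) = 8 + \left(3 + A\right) = 11 + A$)
$f{\left(q \right)} = -2 + 5 \sqrt{16 + q^{2}}$ ($f{\left(q \right)} = \left(11 + \left(-10 + 5 \sqrt{\left(-4\right)^{2} + q^{2}}\right)\right) + 3 \left(\left(-1\right) 1\right) = \left(11 + \left(-10 + 5 \sqrt{16 + q^{2}}\right)\right) + 3 \left(-1\right) = \left(1 + 5 \sqrt{16 + q^{2}}\right) - 3 = -2 + 5 \sqrt{16 + q^{2}}$)
$863 f{\left(-2 \right)} = 863 \left(-2 + 5 \sqrt{16 + \left(-2\right)^{2}}\right) = 863 \left(-2 + 5 \sqrt{16 + 4}\right) = 863 \left(-2 + 5 \sqrt{20}\right) = 863 \left(-2 + 5 \cdot 2 \sqrt{5}\right) = 863 \left(-2 + 10 \sqrt{5}\right) = -1726 + 8630 \sqrt{5}$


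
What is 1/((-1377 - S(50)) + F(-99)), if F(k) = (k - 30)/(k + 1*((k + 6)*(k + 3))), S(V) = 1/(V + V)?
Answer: -294300/405258343 ≈ -0.00072620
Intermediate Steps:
S(V) = 1/(2*V)
F(k) = (-30 + k)/(k + (3 + k)*(6 + k)) (F(k) = (-30 + k)/(k + 1*((6 + k)*(3 + k))) = (-30 + k)/(k + 1*((3 + k)*(6 + k))) = (-30 + k)/(k + (3 + k)*(6 + k)))
1/((-1377 - S(50)) + F(-99)) = 1/((-1377 - 1/(2*50)) + (-30 - 99)/(18 + (-99)**2 + 10*(-99))) = 1/((-1377 - 1/(2*50)) - 129/(18 + 9801 - 990)) = 1/((-1377 - 1*1/100) - 129/8829) = 1/((-1377 - 1/100) + (1/8829)*(-129)) = 1/(-137701/100 - 43/2943) = 1/(-405258343/294300) = -294300/405258343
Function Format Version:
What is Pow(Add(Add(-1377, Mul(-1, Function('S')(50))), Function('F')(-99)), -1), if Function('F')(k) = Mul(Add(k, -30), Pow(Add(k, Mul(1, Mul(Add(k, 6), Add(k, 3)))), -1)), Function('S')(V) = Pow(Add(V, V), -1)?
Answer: Rational(-294300, 405258343) ≈ -0.00072620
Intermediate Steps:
Function('S')(V) = Mul(Rational(1, 2), Pow(V, -1)) (Function('S')(V) = Pow(Mul(2, V), -1) = Mul(Rational(1, 2), Pow(V, -1)))
Function('F')(k) = Mul(Pow(Add(k, Mul(Add(3, k), Add(6, k))), -1), Add(-30, k)) (Function('F')(k) = Mul(Add(-30, k), Pow(Add(k, Mul(1, Mul(Add(6, k), Add(3, k)))), -1)) = Mul(Add(-30, k), Pow(Add(k, Mul(1, Mul(Add(3, k), Add(6, k)))), -1)) = Mul(Add(-30, k), Pow(Add(k, Mul(Add(3, k), Add(6, k))), -1)) = Mul(Pow(Add(k, Mul(Add(3, k), Add(6, k))), -1), Add(-30, k)))
Pow(Add(Add(-1377, Mul(-1, Function('S')(50))), Function('F')(-99)), -1) = Pow(Add(Add(-1377, Mul(-1, Mul(Rational(1, 2), Pow(50, -1)))), Mul(Pow(Add(18, Pow(-99, 2), Mul(10, -99)), -1), Add(-30, -99))), -1) = Pow(Add(Add(-1377, Mul(-1, Mul(Rational(1, 2), Rational(1, 50)))), Mul(Pow(Add(18, 9801, -990), -1), -129)), -1) = Pow(Add(Add(-1377, Mul(-1, Rational(1, 100))), Mul(Pow(8829, -1), -129)), -1) = Pow(Add(Add(-1377, Rational(-1, 100)), Mul(Rational(1, 8829), -129)), -1) = Pow(Add(Rational(-137701, 100), Rational(-43, 2943)), -1) = Pow(Rational(-405258343, 294300), -1) = Rational(-294300, 405258343)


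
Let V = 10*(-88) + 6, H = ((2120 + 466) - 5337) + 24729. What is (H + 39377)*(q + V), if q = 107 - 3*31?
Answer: -52765300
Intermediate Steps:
H = 21978 (H = (2586 - 5337) + 24729 = -2751 + 24729 = 21978)
q = 14 (q = 107 - 93 = 14)
V = -874 (V = -880 + 6 = -874)
(H + 39377)*(q + V) = (21978 + 39377)*(14 - 874) = 61355*(-860) = -52765300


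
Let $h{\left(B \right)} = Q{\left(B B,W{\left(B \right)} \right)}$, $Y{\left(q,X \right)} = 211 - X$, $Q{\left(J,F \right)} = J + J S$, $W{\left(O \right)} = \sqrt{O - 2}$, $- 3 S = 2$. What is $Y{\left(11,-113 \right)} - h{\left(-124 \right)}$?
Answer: $- \frac{14404}{3} \approx -4801.3$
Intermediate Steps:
$S = - \frac{2}{3}$ ($S = \left(- \frac{1}{3}\right) 2 = - \frac{2}{3} \approx -0.66667$)
$W{\left(O \right)} = \sqrt{-2 + O}$
$Q{\left(J,F \right)} = \frac{J}{3}$ ($Q{\left(J,F \right)} = J + J \left(- \frac{2}{3}\right) = J - \frac{2 J}{3} = \frac{J}{3}$)
$h{\left(B \right)} = \frac{B^{2}}{3}$ ($h{\left(B \right)} = \frac{B B}{3} = \frac{B^{2}}{3}$)
$Y{\left(11,-113 \right)} - h{\left(-124 \right)} = \left(211 - -113\right) - \frac{\left(-124\right)^{2}}{3} = \left(211 + 113\right) - \frac{1}{3} \cdot 15376 = 324 - \frac{15376}{3} = - \frac{14404}{3}$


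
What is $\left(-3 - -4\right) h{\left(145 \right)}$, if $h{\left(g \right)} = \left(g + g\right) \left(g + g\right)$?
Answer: $84100$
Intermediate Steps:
$h{\left(g \right)} = 4 g^{2}$ ($h{\left(g \right)} = 2 g 2 g = 4 g^{2}$)
$\left(-3 - -4\right) h{\left(145 \right)} = \left(-3 - -4\right) 4 \cdot 145^{2} = \left(-3 + 4\right) 4 \cdot 21025 = 1 \cdot 84100 = 84100$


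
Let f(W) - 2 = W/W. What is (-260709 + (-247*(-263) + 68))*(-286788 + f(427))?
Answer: 56118088800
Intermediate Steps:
f(W) = 3 (f(W) = 2 + W/W = 2 + 1 = 3)
(-260709 + (-247*(-263) + 68))*(-286788 + f(427)) = (-260709 + (-247*(-263) + 68))*(-286788 + 3) = (-260709 + (64961 + 68))*(-286785) = (-260709 + 65029)*(-286785) = -195680*(-286785) = 56118088800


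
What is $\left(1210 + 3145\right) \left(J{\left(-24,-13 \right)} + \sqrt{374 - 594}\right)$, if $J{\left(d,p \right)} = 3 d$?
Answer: $-313560 + 8710 i \sqrt{55} \approx -3.1356 \cdot 10^{5} + 64595.0 i$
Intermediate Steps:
$\left(1210 + 3145\right) \left(J{\left(-24,-13 \right)} + \sqrt{374 - 594}\right) = \left(1210 + 3145\right) \left(3 \left(-24\right) + \sqrt{374 - 594}\right) = 4355 \left(-72 + \sqrt{-220}\right) = 4355 \left(-72 + 2 i \sqrt{55}\right) = -313560 + 8710 i \sqrt{55}$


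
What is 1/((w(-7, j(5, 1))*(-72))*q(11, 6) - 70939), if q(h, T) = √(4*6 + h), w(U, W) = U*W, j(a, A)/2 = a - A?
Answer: -70939/4463345881 - 4032*√35/4463345881 ≈ -2.1238e-5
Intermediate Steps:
j(a, A) = -2*A + 2*a (j(a, A) = 2*(a - A) = -2*A + 2*a)
q(h, T) = √(24 + h)
1/((w(-7, j(5, 1))*(-72))*q(11, 6) - 70939) = 1/((-7*(-2*1 + 2*5)*(-72))*√(24 + 11) - 70939) = 1/((-7*(-2 + 10)*(-72))*√35 - 70939) = 1/((-7*8*(-72))*√35 - 70939) = 1/((-56*(-72))*√35 - 70939) = 1/(4032*√35 - 70939) = 1/(-70939 + 4032*√35)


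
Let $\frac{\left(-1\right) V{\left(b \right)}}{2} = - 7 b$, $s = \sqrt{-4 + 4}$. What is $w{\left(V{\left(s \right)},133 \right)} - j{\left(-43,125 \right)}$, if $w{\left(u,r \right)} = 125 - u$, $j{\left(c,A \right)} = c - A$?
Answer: $293$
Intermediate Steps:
$s = 0$ ($s = \sqrt{0} = 0$)
$V{\left(b \right)} = 14 b$ ($V{\left(b \right)} = - 2 \left(- 7 b\right) = 14 b$)
$w{\left(V{\left(s \right)},133 \right)} - j{\left(-43,125 \right)} = \left(125 - 14 \cdot 0\right) - \left(-43 - 125\right) = \left(125 - 0\right) - \left(-43 - 125\right) = \left(125 + 0\right) - -168 = 125 + 168 = 293$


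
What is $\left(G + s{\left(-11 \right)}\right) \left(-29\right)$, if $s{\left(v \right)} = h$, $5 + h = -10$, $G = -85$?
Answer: $2900$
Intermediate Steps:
$h = -15$ ($h = -5 - 10 = -15$)
$s{\left(v \right)} = -15$
$\left(G + s{\left(-11 \right)}\right) \left(-29\right) = \left(-85 - 15\right) \left(-29\right) = \left(-100\right) \left(-29\right) = 2900$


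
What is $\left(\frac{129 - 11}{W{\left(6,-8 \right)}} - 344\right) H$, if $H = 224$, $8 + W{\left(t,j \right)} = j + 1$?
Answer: $- \frac{1182272}{15} \approx -78818.0$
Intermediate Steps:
$W{\left(t,j \right)} = -7 + j$ ($W{\left(t,j \right)} = -8 + \left(j + 1\right) = -8 + \left(1 + j\right) = -7 + j$)
$\left(\frac{129 - 11}{W{\left(6,-8 \right)}} - 344\right) H = \left(\frac{129 - 11}{-7 - 8} - 344\right) 224 = \left(\frac{118}{-15} - 344\right) 224 = \left(118 \left(- \frac{1}{15}\right) - 344\right) 224 = \left(- \frac{118}{15} - 344\right) 224 = \left(- \frac{5278}{15}\right) 224 = - \frac{1182272}{15}$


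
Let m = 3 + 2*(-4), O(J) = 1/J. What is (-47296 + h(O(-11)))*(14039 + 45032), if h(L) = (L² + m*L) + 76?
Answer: -337505939044/121 ≈ -2.7893e+9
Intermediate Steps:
m = -5 (m = 3 - 8 = -5)
h(L) = 76 + L² - 5*L (h(L) = (L² - 5*L) + 76 = 76 + L² - 5*L)
(-47296 + h(O(-11)))*(14039 + 45032) = (-47296 + (76 + (1/(-11))² - 5/(-11)))*(14039 + 45032) = (-47296 + (76 + (-1/11)² - 5*(-1/11)))*59071 = (-47296 + (76 + 1/121 + 5/11))*59071 = (-47296 + 9252/121)*59071 = -5713564/121*59071 = -337505939044/121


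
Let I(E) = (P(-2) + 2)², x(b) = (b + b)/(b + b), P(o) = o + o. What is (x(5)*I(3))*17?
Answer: 68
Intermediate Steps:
P(o) = 2*o
x(b) = 1 (x(b) = (2*b)/((2*b)) = (2*b)*(1/(2*b)) = 1)
I(E) = 4 (I(E) = (2*(-2) + 2)² = (-4 + 2)² = (-2)² = 4)
(x(5)*I(3))*17 = (1*4)*17 = 4*17 = 68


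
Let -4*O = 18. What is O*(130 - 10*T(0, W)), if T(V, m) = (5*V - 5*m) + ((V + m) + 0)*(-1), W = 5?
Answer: -1935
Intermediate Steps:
O = -9/2 (O = -¼*18 = -9/2 ≈ -4.5000)
T(V, m) = -6*m + 4*V (T(V, m) = (-5*m + 5*V) + (V + m)*(-1) = (-5*m + 5*V) + (-V - m) = -6*m + 4*V)
O*(130 - 10*T(0, W)) = -9*(130 - 10*(-6*5 + 4*0))/2 = -9*(130 - 10*(-30 + 0))/2 = -9*(130 - 10*(-30))/2 = -9*(130 - 1*(-300))/2 = -9*(130 + 300)/2 = -9/2*430 = -1935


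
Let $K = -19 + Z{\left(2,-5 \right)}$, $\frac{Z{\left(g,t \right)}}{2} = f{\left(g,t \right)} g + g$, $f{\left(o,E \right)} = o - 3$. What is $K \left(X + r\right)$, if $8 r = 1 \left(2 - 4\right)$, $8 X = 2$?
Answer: $0$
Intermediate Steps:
$X = \frac{1}{4}$ ($X = \frac{1}{8} \cdot 2 = \frac{1}{4} \approx 0.25$)
$f{\left(o,E \right)} = -3 + o$
$Z{\left(g,t \right)} = 2 g + 2 g \left(-3 + g\right)$ ($Z{\left(g,t \right)} = 2 \left(\left(-3 + g\right) g + g\right) = 2 \left(g \left(-3 + g\right) + g\right) = 2 \left(g + g \left(-3 + g\right)\right) = 2 g + 2 g \left(-3 + g\right)$)
$r = - \frac{1}{4}$ ($r = \frac{1 \left(2 - 4\right)}{8} = \frac{1 \left(-2\right)}{8} = \frac{1}{8} \left(-2\right) = - \frac{1}{4} \approx -0.25$)
$K = -19$ ($K = -19 + 2 \cdot 2 \left(-2 + 2\right) = -19 + 2 \cdot 2 \cdot 0 = -19 + 0 = -19$)
$K \left(X + r\right) = - 19 \left(\frac{1}{4} - \frac{1}{4}\right) = \left(-19\right) 0 = 0$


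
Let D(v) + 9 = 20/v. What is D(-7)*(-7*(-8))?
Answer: -664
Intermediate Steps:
D(v) = -9 + 20/v
D(-7)*(-7*(-8)) = (-9 + 20/(-7))*(-7*(-8)) = (-9 + 20*(-⅐))*56 = (-9 - 20/7)*56 = -83/7*56 = -664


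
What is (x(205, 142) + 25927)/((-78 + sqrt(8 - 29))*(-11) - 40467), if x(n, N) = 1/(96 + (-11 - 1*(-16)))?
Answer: -17286872742/26409402937 + 4800818*I*sqrt(21)/26409402937 ≈ -0.65457 + 0.00083304*I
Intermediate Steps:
x(n, N) = 1/101 (x(n, N) = 1/(96 + (-11 + 16)) = 1/(96 + 5) = 1/101)
(x(205, 142) + 25927)/((-78 + sqrt(8 - 29))*(-11) - 40467) = (1/101 + 25927)/((-78 + sqrt(8 - 29))*(-11) - 40467) = 2618628/(101*((-78 + sqrt(-21))*(-11) - 40467)) = 2618628/(101*((-78 + I*sqrt(21))*(-11) - 40467)) = 2618628/(101*((858 - 11*I*sqrt(21)) - 40467)) = 2618628/(101*(-39609 - 11*I*sqrt(21)))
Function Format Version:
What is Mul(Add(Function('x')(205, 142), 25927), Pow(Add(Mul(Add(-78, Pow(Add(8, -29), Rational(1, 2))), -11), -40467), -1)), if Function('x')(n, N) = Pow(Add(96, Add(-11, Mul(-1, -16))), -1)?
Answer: Add(Rational(-17286872742, 26409402937), Mul(Rational(4800818, 26409402937), I, Pow(21, Rational(1, 2)))) ≈ Add(-0.65457, Mul(0.00083304, I))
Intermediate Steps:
Function('x')(n, N) = Rational(1, 101) (Function('x')(n, N) = Pow(Add(96, Add(-11, 16)), -1) = Pow(Add(96, 5), -1) = Pow(101, -1) = Rational(1, 101))
Mul(Add(Function('x')(205, 142), 25927), Pow(Add(Mul(Add(-78, Pow(Add(8, -29), Rational(1, 2))), -11), -40467), -1)) = Mul(Add(Rational(1, 101), 25927), Pow(Add(Mul(Add(-78, Pow(Add(8, -29), Rational(1, 2))), -11), -40467), -1)) = Mul(Rational(2618628, 101), Pow(Add(Mul(Add(-78, Pow(-21, Rational(1, 2))), -11), -40467), -1)) = Mul(Rational(2618628, 101), Pow(Add(Mul(Add(-78, Mul(I, Pow(21, Rational(1, 2)))), -11), -40467), -1)) = Mul(Rational(2618628, 101), Pow(Add(Add(858, Mul(-11, I, Pow(21, Rational(1, 2)))), -40467), -1)) = Mul(Rational(2618628, 101), Pow(Add(-39609, Mul(-11, I, Pow(21, Rational(1, 2)))), -1))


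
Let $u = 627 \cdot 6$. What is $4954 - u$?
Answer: $1192$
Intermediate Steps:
$u = 3762$
$4954 - u = 4954 - 3762 = 1192$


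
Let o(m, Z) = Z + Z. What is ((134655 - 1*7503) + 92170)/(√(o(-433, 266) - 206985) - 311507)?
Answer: -34160169127/48518408751 - 109661*I*√206453/48518408751 ≈ -0.70407 - 0.001027*I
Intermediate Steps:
o(m, Z) = 2*Z
((134655 - 1*7503) + 92170)/(√(o(-433, 266) - 206985) - 311507) = ((134655 - 1*7503) + 92170)/(√(2*266 - 206985) - 311507) = ((134655 - 7503) + 92170)/(√(532 - 206985) - 311507) = (127152 + 92170)/(√(-206453) - 311507) = 219322/(I*√206453 - 311507) = 219322/(-311507 + I*√206453)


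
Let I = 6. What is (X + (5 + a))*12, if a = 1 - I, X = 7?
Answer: 84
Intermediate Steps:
a = -5 (a = 1 - 1*6 = 1 - 6 = -5)
(X + (5 + a))*12 = (7 + (5 - 5))*12 = (7 + 0)*12 = 7*12 = 84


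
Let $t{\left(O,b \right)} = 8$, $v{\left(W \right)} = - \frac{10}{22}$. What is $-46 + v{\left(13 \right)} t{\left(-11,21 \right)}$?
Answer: $- \frac{546}{11} \approx -49.636$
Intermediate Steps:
$v{\left(W \right)} = - \frac{5}{11}$ ($v{\left(W \right)} = \left(-10\right) \frac{1}{22} = - \frac{5}{11}$)
$-46 + v{\left(13 \right)} t{\left(-11,21 \right)} = -46 - \frac{40}{11} = - \frac{546}{11}$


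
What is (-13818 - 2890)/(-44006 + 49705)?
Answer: -16708/5699 ≈ -2.9317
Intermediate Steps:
(-13818 - 2890)/(-44006 + 49705) = -16708/5699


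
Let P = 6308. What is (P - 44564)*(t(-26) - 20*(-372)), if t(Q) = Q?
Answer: -283629984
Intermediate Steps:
(P - 44564)*(t(-26) - 20*(-372)) = (6308 - 44564)*(-26 - 20*(-372)) = -38256*(-26 + 7440) = -38256*7414 = -283629984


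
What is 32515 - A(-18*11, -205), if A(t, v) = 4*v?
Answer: 33335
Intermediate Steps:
32515 - A(-18*11, -205) = 32515 - 4*(-205) = 32515 - 1*(-820) = 32515 + 820 = 33335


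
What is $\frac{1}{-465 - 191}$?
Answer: $- \frac{1}{656} \approx -0.0015244$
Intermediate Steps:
$\frac{1}{-465 - 191} = \frac{1}{-656} = - \frac{1}{656}$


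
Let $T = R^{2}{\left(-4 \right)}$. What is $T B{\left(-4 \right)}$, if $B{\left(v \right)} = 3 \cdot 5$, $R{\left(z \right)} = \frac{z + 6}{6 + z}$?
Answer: $15$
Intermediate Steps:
$R{\left(z \right)} = 1$ ($R{\left(z \right)} = \frac{6 + z}{6 + z} = 1$)
$B{\left(v \right)} = 15$
$T = 1$ ($T = 1^{2} = 1$)
$T B{\left(-4 \right)} = 1 \cdot 15 = 15$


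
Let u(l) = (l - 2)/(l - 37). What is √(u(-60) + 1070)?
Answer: 2*√2518411/97 ≈ 32.721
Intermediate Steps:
u(l) = (-2 + l)/(-37 + l)
√(u(-60) + 1070) = √((-2 - 60)/(-37 - 60) + 1070) = √(-62/(-97) + 1070) = √(-1/97*(-62) + 1070) = √(62/97 + 1070) = √(103852/97) = 2*√2518411/97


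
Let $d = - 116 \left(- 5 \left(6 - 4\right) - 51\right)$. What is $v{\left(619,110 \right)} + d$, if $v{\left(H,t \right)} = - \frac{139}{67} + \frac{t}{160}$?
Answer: $\frac{7583985}{1072} \approx 7074.6$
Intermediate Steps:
$d = 7076$ ($d = - 116 \left(\left(-5\right) 2 - 51\right) = - 116 \left(-10 - 51\right) = \left(-116\right) \left(-61\right) = 7076$)
$v{\left(H,t \right)} = - \frac{139}{67} + \frac{t}{160}$ ($v{\left(H,t \right)} = \left(-139\right) \frac{1}{67} + t \frac{1}{160} = - \frac{139}{67} + \frac{t}{160}$)
$v{\left(619,110 \right)} + d = \left(- \frac{139}{67} + \frac{1}{160} \cdot 110\right) + 7076 = \left(- \frac{139}{67} + \frac{11}{16}\right) + 7076 = - \frac{1487}{1072} + 7076 = \frac{7583985}{1072}$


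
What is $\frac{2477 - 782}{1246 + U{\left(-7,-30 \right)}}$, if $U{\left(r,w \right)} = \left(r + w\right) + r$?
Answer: $\frac{1695}{1202} \approx 1.4102$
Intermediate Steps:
$U{\left(r,w \right)} = w + 2 r$
$\frac{2477 - 782}{1246 + U{\left(-7,-30 \right)}} = \frac{2477 - 782}{1246 + \left(-30 + 2 \left(-7\right)\right)} = \frac{1695}{1246 - 44} = \frac{1695}{1202}$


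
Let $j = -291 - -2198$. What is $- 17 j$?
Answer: $-32419$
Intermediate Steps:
$j = 1907$ ($j = -291 + 2198 = 1907$)
$- 17 j = \left(-17\right) 1907 = -32419$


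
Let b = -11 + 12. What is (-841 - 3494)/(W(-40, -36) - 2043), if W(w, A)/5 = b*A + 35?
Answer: 4335/2048 ≈ 2.1167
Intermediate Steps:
b = 1
W(w, A) = 175 + 5*A (W(w, A) = 5*(1*A + 35) = 5*(A + 35) = 5*(35 + A) = 175 + 5*A)
(-841 - 3494)/(W(-40, -36) - 2043) = (-841 - 3494)/((175 + 5*(-36)) - 2043) = -4335/((175 - 180) - 2043) = -4335/(-5 - 2043) = -4335/(-2048) = -4335*(-1/2048) = 4335/2048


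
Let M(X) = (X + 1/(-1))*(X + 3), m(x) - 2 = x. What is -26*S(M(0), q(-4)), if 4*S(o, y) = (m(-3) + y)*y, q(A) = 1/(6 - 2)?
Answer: 39/32 ≈ 1.2188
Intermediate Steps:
m(x) = 2 + x
M(X) = (-1 + X)*(3 + X) (M(X) = (X - 1)*(3 + X) = (-1 + X)*(3 + X))
q(A) = 1/4
S(o, y) = y*(-1 + y)/4 (S(o, y) = (((2 - 3) + y)*y)/4 = ((-1 + y)*y)/4 = (y*(-1 + y))/4 = y*(-1 + y)/4)
-26*S(M(0), q(-4)) = -13*(-1 + 1/4)/(2*4) = -13*(-3)/(2*4*4) = -26*(-3/64) = 39/32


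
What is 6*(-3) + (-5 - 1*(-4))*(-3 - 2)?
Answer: -13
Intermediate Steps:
6*(-3) + (-5 - 1*(-4))*(-3 - 2) = -18 + (-5 + 4)*(-5) = -18 - 1*(-5) = -18 + 5 = -13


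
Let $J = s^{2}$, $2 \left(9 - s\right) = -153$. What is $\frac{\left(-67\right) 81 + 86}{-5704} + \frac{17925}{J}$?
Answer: $\frac{188384327}{55596888} \approx 3.3884$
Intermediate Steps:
$s = \frac{171}{2}$ ($s = 9 - - \frac{153}{2} = 9 + \frac{153}{2} = \frac{171}{2} \approx 85.5$)
$J = \frac{29241}{4}$ ($J = \left(\frac{171}{2}\right)^{2} = \frac{29241}{4} \approx 7310.3$)
$\frac{\left(-67\right) 81 + 86}{-5704} + \frac{17925}{J} = \frac{\left(-67\right) 81 + 86}{-5704} + \frac{17925}{\frac{29241}{4}} = \left(-5427 + 86\right) \left(- \frac{1}{5704}\right) + 17925 \cdot \frac{4}{29241} = \left(-5341\right) \left(- \frac{1}{5704}\right) + \frac{23900}{9747} = \frac{5341}{5704} + \frac{23900}{9747} = \frac{188384327}{55596888}$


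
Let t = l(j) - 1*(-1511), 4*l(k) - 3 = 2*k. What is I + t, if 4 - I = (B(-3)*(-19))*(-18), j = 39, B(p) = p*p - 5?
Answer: 669/4 ≈ 167.25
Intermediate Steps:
B(p) = -5 + p² (B(p) = p² - 5 = -5 + p²)
l(k) = ¾ + k/2 (l(k) = ¾ + (2*k)/4 = ¾ + k/2)
t = 6125/4 (t = (¾ + (½)*39) - 1*(-1511) = (¾ + 39/2) + 1511 = 81/4 + 1511 = 6125/4 ≈ 1531.3)
I = -1364 (I = 4 - (-5 + (-3)²)*(-19)*(-18) = 4 - (-5 + 9)*(-19)*(-18) = 4 - 4*(-19)*(-18) = 4 - (-76)*(-18) = 4 - 1*1368 = 4 - 1368 = -1364)
I + t = -1364 + 6125/4 = 669/4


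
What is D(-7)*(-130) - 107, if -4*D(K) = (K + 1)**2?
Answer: 1063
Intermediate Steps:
D(K) = -(1 + K)**2/4 (D(K) = -(K + 1)**2/4 = -(1 + K)**2/4)
D(-7)*(-130) - 107 = -(1 - 7)**2/4*(-130) - 107 = -1/4*(-6)**2*(-130) - 107 = -1/4*36*(-130) - 107 = -9*(-130) - 107 = 1170 - 107 = 1063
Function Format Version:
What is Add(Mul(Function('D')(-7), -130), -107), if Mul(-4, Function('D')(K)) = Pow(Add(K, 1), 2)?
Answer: 1063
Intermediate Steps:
Function('D')(K) = Mul(Rational(-1, 4), Pow(Add(1, K), 2)) (Function('D')(K) = Mul(Rational(-1, 4), Pow(Add(K, 1), 2)) = Mul(Rational(-1, 4), Pow(Add(1, K), 2)))
Add(Mul(Function('D')(-7), -130), -107) = Add(Mul(Mul(Rational(-1, 4), Pow(Add(1, -7), 2)), -130), -107) = Add(Mul(Mul(Rational(-1, 4), Pow(-6, 2)), -130), -107) = Add(Mul(Mul(Rational(-1, 4), 36), -130), -107) = Add(Mul(-9, -130), -107) = Add(1170, -107) = 1063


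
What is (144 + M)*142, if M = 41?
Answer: 26270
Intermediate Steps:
(144 + M)*142 = (144 + 41)*142 = 185*142 = 26270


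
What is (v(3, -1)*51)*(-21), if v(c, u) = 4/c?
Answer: -1428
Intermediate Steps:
(v(3, -1)*51)*(-21) = ((4/3)*51)*(-21) = 68*(-21) = -1428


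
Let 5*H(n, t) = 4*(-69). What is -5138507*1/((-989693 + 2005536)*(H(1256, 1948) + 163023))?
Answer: -25692535/827748494277 ≈ -3.1039e-5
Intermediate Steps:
H(n, t) = -276/5 (H(n, t) = (4*(-69))/5 = (⅕)*(-276) = -276/5)
-5138507*1/((-989693 + 2005536)*(H(1256, 1948) + 163023)) = -5138507*1/((-989693 + 2005536)*(-276/5 + 163023)) = -5138507/((814839/5)*1015843) = -5138507/827748494277/5 = -5138507*5/827748494277 = -25692535/827748494277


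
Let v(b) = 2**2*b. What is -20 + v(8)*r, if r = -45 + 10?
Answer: -1140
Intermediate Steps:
v(b) = 4*b
r = -35
-20 + v(8)*r = -20 + (4*8)*(-35) = -20 + 32*(-35) = -20 - 1120 = -1140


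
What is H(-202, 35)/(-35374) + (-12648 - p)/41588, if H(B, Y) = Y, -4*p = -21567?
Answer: -1279187393/2942267824 ≈ -0.43476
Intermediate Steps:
p = 21567/4 (p = -¼*(-21567) = 21567/4 ≈ 5391.8)
H(-202, 35)/(-35374) + (-12648 - p)/41588 = 35/(-35374) + (-12648 - 1*21567/4)/41588 = 35*(-1/35374) + (-12648 - 21567/4)*(1/41588) = -35/35374 - 72159/4*1/41588 = -35/35374 - 72159/166352 = -1279187393/2942267824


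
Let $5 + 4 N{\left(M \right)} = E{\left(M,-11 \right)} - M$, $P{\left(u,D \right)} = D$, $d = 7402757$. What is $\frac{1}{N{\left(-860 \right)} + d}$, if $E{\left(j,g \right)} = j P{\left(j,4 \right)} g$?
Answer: $\frac{4}{29649723} \approx 1.3491 \cdot 10^{-7}$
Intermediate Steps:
$E{\left(j,g \right)} = 4 g j$ ($E{\left(j,g \right)} = j 4 g = 4 j g = 4 g j$)
$N{\left(M \right)} = - \frac{5}{4} - \frac{45 M}{4}$ ($N{\left(M \right)} = - \frac{5}{4} + \frac{4 \left(-11\right) M - M}{4} = - \frac{5}{4} + \frac{- 44 M - M}{4} = - \frac{5}{4} + \frac{\left(-45\right) M}{4} = - \frac{5}{4} - \frac{45 M}{4}$)
$\frac{1}{N{\left(-860 \right)} + d} = \frac{1}{\left(- \frac{5}{4} - -9675\right) + 7402757} = \frac{1}{\left(- \frac{5}{4} + 9675\right) + 7402757} = \frac{1}{\frac{38695}{4} + 7402757} = \frac{1}{\frac{29649723}{4}} = \frac{4}{29649723}$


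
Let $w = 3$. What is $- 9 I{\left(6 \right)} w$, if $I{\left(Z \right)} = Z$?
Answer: $-162$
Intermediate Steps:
$- 9 I{\left(6 \right)} w = \left(-9\right) 6 \cdot 3 = \left(-54\right) 3 = -162$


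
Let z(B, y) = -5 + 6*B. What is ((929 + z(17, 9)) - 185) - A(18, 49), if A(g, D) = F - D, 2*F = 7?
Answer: 1773/2 ≈ 886.50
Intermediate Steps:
F = 7/2 (F = (½)*7 = 7/2 ≈ 3.5000)
A(g, D) = 7/2 - D
((929 + z(17, 9)) - 185) - A(18, 49) = ((929 + (-5 + 6*17)) - 185) - (7/2 - 1*49) = ((929 + (-5 + 102)) - 185) - (7/2 - 49) = ((929 + 97) - 185) - 1*(-91/2) = (1026 - 185) + 91/2 = 841 + 91/2 = 1773/2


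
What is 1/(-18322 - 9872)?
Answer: -1/28194 ≈ -3.5469e-5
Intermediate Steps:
1/(-18322 - 9872) = 1/(-28194) = -1/28194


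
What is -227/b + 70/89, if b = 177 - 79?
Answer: -13343/8722 ≈ -1.5298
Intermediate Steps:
b = 98
-227/b + 70/89 = -227/98 + 70/89 = -13343/8722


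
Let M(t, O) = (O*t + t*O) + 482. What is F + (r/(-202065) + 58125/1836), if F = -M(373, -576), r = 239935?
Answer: 3538799589205/8244252 ≈ 4.2924e+5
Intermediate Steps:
M(t, O) = 482 + 2*O*t (M(t, O) = (O*t + O*t) + 482 = 2*O*t + 482 = 482 + 2*O*t)
F = 429214 (F = -(482 + 2*(-576)*373) = -(482 - 429696) = -1*(-429214) = 429214)
F + (r/(-202065) + 58125/1836) = 429214 + (239935/(-202065) + 58125/1836) = 429214 + (239935*(-1/202065) + 58125*(1/1836)) = 429214 + (-47987/40413 + 19375/612) = 429214 + 251211277/8244252 = 3538799589205/8244252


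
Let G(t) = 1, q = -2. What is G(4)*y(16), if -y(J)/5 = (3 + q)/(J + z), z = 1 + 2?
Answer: -5/19 ≈ -0.26316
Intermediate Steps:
z = 3
y(J) = -5/(3 + J) (y(J) = -5*(3 - 2)/(J + 3) = -5/(3 + J))
G(4)*y(16) = 1*(-5/(3 + 16)) = 1*(-5/19) = -5/19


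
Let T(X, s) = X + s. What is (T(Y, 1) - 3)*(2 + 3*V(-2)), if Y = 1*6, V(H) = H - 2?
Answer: -40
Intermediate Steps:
V(H) = -2 + H
Y = 6
(T(Y, 1) - 3)*(2 + 3*V(-2)) = ((6 + 1) - 3)*(2 + 3*(-2 - 2)) = (7 - 3)*(2 + 3*(-4)) = 4*(2 - 12) = 4*(-10) = -40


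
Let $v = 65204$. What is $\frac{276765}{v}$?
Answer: $\frac{276765}{65204} \approx 4.2446$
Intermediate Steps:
$\frac{276765}{v} = \frac{276765}{65204}$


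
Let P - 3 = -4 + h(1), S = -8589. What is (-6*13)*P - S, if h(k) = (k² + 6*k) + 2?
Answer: 7965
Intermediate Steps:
h(k) = 2 + k² + 6*k
P = 8 (P = 3 + (-4 + (2 + 1² + 6*1)) = 3 + (-4 + (2 + 1 + 6)) = 3 + (-4 + 9) = 3 + 5 = 8)
(-6*13)*P - S = -6*13*8 - 1*(-8589) = -78*8 + 8589 = -624 + 8589 = 7965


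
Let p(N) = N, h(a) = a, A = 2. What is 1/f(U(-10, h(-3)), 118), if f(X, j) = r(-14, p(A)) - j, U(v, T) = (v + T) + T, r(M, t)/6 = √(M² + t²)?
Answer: -59/3362 - 15*√2/1681 ≈ -0.030168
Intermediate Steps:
r(M, t) = 6*√(M² + t²)
U(v, T) = v + 2*T (U(v, T) = (T + v) + T = v + 2*T)
f(X, j) = -j + 60*√2 (f(X, j) = 6*√((-14)² + 2²) - j = 6*√(196 + 4) - j = 6*√200 - j = 6*(10*√2) - j = 60*√2 - j = -j + 60*√2)
1/f(U(-10, h(-3)), 118) = 1/(-1*118 + 60*√2) = 1/(-118 + 60*√2)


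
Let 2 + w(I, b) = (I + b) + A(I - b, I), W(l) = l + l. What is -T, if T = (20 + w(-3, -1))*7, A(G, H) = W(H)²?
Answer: -350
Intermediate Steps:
W(l) = 2*l
A(G, H) = 4*H² (A(G, H) = (2*H)² = 4*H²)
w(I, b) = -2 + I + b + 4*I² (w(I, b) = -2 + ((I + b) + 4*I²) = -2 + (I + b + 4*I²) = -2 + I + b + 4*I²)
T = 350 (T = (20 + (-2 - 3 - 1 + 4*(-3)²))*7 = (20 + (-2 - 3 - 1 + 4*9))*7 = (20 + (-2 - 3 - 1 + 36))*7 = (20 + 30)*7 = 50*7 = 350)
-T = -1*350 = -350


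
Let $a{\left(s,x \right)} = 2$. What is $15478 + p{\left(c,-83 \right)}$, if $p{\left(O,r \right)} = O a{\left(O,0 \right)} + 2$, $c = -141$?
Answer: $15198$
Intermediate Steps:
$p{\left(O,r \right)} = 2 + 2 O$ ($p{\left(O,r \right)} = O 2 + 2 = 2 O + 2 = 2 + 2 O$)
$15478 + p{\left(c,-83 \right)} = 15478 + \left(2 + 2 \left(-141\right)\right) = 15478 + \left(2 - 282\right) = 15478 - 280 = 15198$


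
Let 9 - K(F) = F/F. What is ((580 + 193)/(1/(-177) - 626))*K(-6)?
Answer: -1094568/110803 ≈ -9.8785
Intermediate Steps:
K(F) = 8 (K(F) = 9 - F/F = 9 - 1*1 = 9 - 1 = 8)
((580 + 193)/(1/(-177) - 626))*K(-6) = ((580 + 193)/(1/(-177) - 626))*8 = (773/(-1/177 - 626))*8 = (773/(-110803/177))*8 = (773*(-177/110803))*8 = -136821/110803*8 = -1094568/110803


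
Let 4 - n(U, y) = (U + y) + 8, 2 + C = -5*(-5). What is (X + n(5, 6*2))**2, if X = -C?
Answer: 1936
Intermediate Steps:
C = 23 (C = -2 - 5*(-5) = -2 + 25 = 23)
n(U, y) = -4 - U - y (n(U, y) = 4 - ((U + y) + 8) = 4 - (8 + U + y) = 4 + (-8 - U - y) = -4 - U - y)
X = -23 (X = -1*23 = -23)
(X + n(5, 6*2))**2 = (-23 + (-4 - 1*5 - 6*2))**2 = (-23 + (-4 - 5 - 1*12))**2 = (-23 + (-4 - 5 - 12))**2 = (-23 - 21)**2 = (-44)**2 = 1936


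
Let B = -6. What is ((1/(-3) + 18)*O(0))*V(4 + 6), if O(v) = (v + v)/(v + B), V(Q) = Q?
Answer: 0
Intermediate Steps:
O(v) = 2*v/(-6 + v) (O(v) = (v + v)/(v - 6) = (2*v)/(-6 + v) = 2*v/(-6 + v))
((1/(-3) + 18)*O(0))*V(4 + 6) = ((1/(-3) + 18)*(2*0/(-6 + 0)))*(4 + 6) = ((-⅓ + 18)*(2*0/(-6)))*10 = (53*(2*0*(-⅙))/3)*10 = ((53/3)*0)*10 = 0*10 = 0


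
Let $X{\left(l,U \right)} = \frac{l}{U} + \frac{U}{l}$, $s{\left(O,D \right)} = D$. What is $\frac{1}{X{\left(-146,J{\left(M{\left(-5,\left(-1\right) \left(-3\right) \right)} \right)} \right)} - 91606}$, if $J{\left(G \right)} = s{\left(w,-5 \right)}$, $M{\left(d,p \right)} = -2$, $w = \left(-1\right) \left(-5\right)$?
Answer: $- \frac{730}{66851039} \approx -1.092 \cdot 10^{-5}$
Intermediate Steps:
$w = 5$
$J{\left(G \right)} = -5$
$X{\left(l,U \right)} = \frac{U}{l} + \frac{l}{U}$
$\frac{1}{X{\left(-146,J{\left(M{\left(-5,\left(-1\right) \left(-3\right) \right)} \right)} \right)} - 91606} = \frac{1}{\left(- \frac{5}{-146} - \frac{146}{-5}\right) - 91606} = \frac{1}{\left(\left(-5\right) \left(- \frac{1}{146}\right) - - \frac{146}{5}\right) - 91606} = \frac{1}{\left(\frac{5}{146} + \frac{146}{5}\right) - 91606} = \frac{1}{\frac{21341}{730} - 91606} = \frac{1}{- \frac{66851039}{730}} = - \frac{730}{66851039}$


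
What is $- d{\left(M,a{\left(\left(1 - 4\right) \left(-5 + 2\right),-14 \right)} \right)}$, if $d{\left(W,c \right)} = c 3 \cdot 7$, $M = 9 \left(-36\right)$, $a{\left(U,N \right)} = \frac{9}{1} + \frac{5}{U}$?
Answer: $- \frac{602}{3} \approx -200.67$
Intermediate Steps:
$a{\left(U,N \right)} = 9 + \frac{5}{U}$ ($a{\left(U,N \right)} = 9 \cdot 1 + \frac{5}{U} = 9 + \frac{5}{U}$)
$M = -324$
$d{\left(W,c \right)} = 21 c$ ($d{\left(W,c \right)} = 3 c 7 = 21 c$)
$- d{\left(M,a{\left(\left(1 - 4\right) \left(-5 + 2\right),-14 \right)} \right)} = - 21 \left(9 + \frac{5}{\left(1 - 4\right) \left(-5 + 2\right)}\right) = - 21 \left(9 + \frac{5}{\left(-3\right) \left(-3\right)}\right) = - 21 \left(9 + \frac{5}{9}\right) = - \frac{21 \cdot 86}{9} = \left(-1\right) \frac{602}{3} = - \frac{602}{3}$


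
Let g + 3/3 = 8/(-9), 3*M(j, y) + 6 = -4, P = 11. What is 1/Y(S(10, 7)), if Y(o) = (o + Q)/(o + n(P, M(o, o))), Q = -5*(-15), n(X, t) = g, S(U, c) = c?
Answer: 23/369 ≈ 0.062331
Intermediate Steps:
M(j, y) = -10/3 (M(j, y) = -2 + (⅓)*(-4) = -2 - 4/3 = -10/3)
g = -17/9 (g = -1 + 8/(-9) = -1 + 8*(-⅑) = -1 - 8/9 = -17/9 ≈ -1.8889)
n(X, t) = -17/9
Q = 75
Y(o) = (75 + o)/(-17/9 + o) (Y(o) = (o + 75)/(o - 17/9) = (75 + o)/(-17/9 + o))
1/Y(S(10, 7)) = 1/(9*(75 + 7)/(-17 + 9*7)) = 1/(9*82/(-17 + 63)) = 1/(9*82/46) = 1/(9*(1/46)*82) = 1/(369/23) = 23/369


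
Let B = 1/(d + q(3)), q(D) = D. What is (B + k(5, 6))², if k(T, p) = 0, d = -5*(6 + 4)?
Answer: 1/2209 ≈ 0.00045269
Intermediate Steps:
d = -50 (d = -5*10 = -50)
B = -1/47 (B = 1/(-50 + 3) = 1/(-47) = -1/47 ≈ -0.021277)
(B + k(5, 6))² = (-1/47 + 0)² = (-1/47)² = 1/2209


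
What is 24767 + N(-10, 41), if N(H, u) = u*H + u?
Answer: 24398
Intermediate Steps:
N(H, u) = u + H*u (N(H, u) = H*u + u = u + H*u)
24767 + N(-10, 41) = 24767 + 41*(1 - 10) = 24767 + 41*(-9) = 24767 - 369 = 24398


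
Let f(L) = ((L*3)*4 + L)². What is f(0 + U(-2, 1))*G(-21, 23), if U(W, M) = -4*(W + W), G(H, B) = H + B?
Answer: 86528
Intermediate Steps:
G(H, B) = B + H
U(W, M) = -8*W
f(L) = 169*L² (f(L) = ((3*L)*4 + L)² = (12*L + L)² = (13*L)² = 169*L²)
f(0 + U(-2, 1))*G(-21, 23) = (169*(0 - 8*(-2))²)*(23 - 21) = (169*(0 + 16)²)*2 = (169*16²)*2 = (169*256)*2 = 43264*2 = 86528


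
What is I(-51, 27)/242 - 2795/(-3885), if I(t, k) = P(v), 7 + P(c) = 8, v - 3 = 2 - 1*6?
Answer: 136055/188034 ≈ 0.72357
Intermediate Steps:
v = -1 (v = 3 + (2 - 1*6) = 3 + (2 - 6) = 3 - 4 = -1)
P(c) = 1 (P(c) = -7 + 8 = 1)
I(t, k) = 1
I(-51, 27)/242 - 2795/(-3885) = 1/242 - 2795/(-3885) = 1*(1/242) - 2795*(-1/3885) = 1/242 + 559/777 = 136055/188034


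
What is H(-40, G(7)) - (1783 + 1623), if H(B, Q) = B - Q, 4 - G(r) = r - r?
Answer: -3450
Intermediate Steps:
G(r) = 4 (G(r) = 4 - (r - r) = 4 - 1*0 = 4 + 0 = 4)
H(-40, G(7)) - (1783 + 1623) = (-40 - 1*4) - (1783 + 1623) = (-40 - 4) - 1*3406 = -44 - 3406 = -3450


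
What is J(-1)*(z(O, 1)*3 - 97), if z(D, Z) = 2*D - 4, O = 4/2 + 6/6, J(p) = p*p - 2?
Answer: 91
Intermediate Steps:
J(p) = -2 + p² (J(p) = p² - 2 = -2 + p²)
O = 3 (O = 4*(½) + 6*(⅙) = 2 + 1 = 3)
z(D, Z) = -4 + 2*D
J(-1)*(z(O, 1)*3 - 97) = (-2 + (-1)²)*((-4 + 2*3)*3 - 97) = (-2 + 1)*((-4 + 6)*3 - 97) = -(2*3 - 97) = -(6 - 97) = -1*(-91) = 91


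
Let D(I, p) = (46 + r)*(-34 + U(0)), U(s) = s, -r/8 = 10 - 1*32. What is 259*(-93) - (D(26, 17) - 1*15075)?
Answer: -1464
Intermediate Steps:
r = 176 (r = -8*(10 - 1*32) = -8*(10 - 32) = -8*(-22) = 176)
D(I, p) = -7548 (D(I, p) = (46 + 176)*(-34 + 0) = 222*(-34) = -7548)
259*(-93) - (D(26, 17) - 1*15075) = 259*(-93) - (-7548 - 1*15075) = -24087 - (-7548 - 15075) = -24087 - 1*(-22623) = -24087 + 22623 = -1464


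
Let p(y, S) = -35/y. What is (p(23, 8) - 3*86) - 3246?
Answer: -80627/23 ≈ -3505.5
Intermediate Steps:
(p(23, 8) - 3*86) - 3246 = (-35/23 - 3*86) - 3246 = (-35*1/23 - 258) - 3246 = (-35/23 - 258) - 3246 = -5969/23 - 3246 = -80627/23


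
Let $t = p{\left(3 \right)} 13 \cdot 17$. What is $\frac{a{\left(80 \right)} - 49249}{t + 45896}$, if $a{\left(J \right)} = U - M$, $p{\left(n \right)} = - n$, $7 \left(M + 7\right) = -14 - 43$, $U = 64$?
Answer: $- \frac{344189}{316631} \approx -1.087$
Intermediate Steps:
$M = - \frac{106}{7}$ ($M = -7 + \frac{-14 - 43}{7} = -7 + \frac{1}{7} \left(-57\right) = -7 - \frac{57}{7} = - \frac{106}{7} \approx -15.143$)
$a{\left(J \right)} = \frac{554}{7}$ ($a{\left(J \right)} = 64 - - \frac{106}{7} = 64 + \frac{106}{7} = \frac{554}{7}$)
$t = -663$ ($t = \left(-1\right) 3 \cdot 13 \cdot 17 = \left(-3\right) 13 \cdot 17 = \left(-39\right) 17 = -663$)
$\frac{a{\left(80 \right)} - 49249}{t + 45896} = \frac{\frac{554}{7} - 49249}{-663 + 45896} = - \frac{344189}{7 \cdot 45233} = \left(- \frac{344189}{7}\right) \frac{1}{45233} = - \frac{344189}{316631}$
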